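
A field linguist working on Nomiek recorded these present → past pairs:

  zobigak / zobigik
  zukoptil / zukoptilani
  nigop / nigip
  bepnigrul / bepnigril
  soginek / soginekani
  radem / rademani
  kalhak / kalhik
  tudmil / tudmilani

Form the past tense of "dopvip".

"dopvip" has last vowel 'i'. The stems whose last vowel is 'i' (zukoptil → zukoptilani, tudmil → tudmilani) add -ani.
So dopvip → dopvipani.

dopvipani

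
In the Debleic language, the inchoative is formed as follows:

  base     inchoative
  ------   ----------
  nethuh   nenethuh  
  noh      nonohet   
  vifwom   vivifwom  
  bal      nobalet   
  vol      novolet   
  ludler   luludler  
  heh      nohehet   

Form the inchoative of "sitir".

"sitir" has 2 vowels. The stems with 2 vowels (ludler → luludler, vifwom → vivifwom, nethuh → nenethuh) repeat the first consonant+vowel as a prefix.
The other pattern: stems with 1 vowel add no- … -et around the stem.
So sitir → sisitir.

sisitir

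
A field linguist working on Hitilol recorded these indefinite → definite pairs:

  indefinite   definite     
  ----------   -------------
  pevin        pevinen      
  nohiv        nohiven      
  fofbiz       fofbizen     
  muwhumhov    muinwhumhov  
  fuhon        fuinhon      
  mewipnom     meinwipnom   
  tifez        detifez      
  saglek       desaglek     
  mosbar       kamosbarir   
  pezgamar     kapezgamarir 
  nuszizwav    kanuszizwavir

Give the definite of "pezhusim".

pezhusimen

nohiv and muwhumhov both end in -v yet inflect differently (nohiven, muinwhumhov), so the final letter is not what conditions the rule; the last vowel is.
"pezhusim" has last vowel 'i'. The stems whose last vowel is 'i' (pevin → pevinen, nohiv → nohiven, fofbiz → fofbizen) add -en.
So pezhusim → pezhusimen.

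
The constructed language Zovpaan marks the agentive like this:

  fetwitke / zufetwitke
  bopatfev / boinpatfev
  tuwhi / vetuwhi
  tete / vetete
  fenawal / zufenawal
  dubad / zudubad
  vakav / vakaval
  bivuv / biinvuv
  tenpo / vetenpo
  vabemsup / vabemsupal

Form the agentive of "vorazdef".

vorazdefal

vakav and bopatfev both end in -v yet inflect differently (vakaval, boinpatfev), so the final letter is not what conditions the rule; the first letter is.
"vorazdef" begins with v-. The stems beginning with v- (vabemsup → vabemsupal, vakav → vakaval) add -al.
So vorazdef → vorazdefal.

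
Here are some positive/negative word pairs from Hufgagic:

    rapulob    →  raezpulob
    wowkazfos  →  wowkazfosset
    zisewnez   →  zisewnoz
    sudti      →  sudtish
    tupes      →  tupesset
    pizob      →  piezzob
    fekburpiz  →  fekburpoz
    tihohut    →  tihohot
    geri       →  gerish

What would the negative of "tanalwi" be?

tanalwish

"tanalwi" ends in -i. The stems ending in -i (sudti → sudtish, geri → gerish) drop the final letter and add -ish.
So tanalwi → tanalwish.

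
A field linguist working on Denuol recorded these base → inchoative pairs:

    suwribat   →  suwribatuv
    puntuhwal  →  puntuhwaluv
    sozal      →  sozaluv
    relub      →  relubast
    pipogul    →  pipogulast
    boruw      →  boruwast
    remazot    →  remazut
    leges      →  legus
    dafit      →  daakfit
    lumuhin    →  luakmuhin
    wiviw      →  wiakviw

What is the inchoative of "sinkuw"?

sinkuwast

"sinkuw" has last vowel 'u'. The stems whose last vowel is 'u' (relub → relubast, pipogul → pipogulast, boruw → boruwast) add -ast.
The other patterns: stems whose last vowel is 'a' add -uv; stems whose last vowel is 'e' or 'o' change the last vowel to 'u'; stems whose last vowel is 'i' insert -ak- after the first vowel.
So sinkuw → sinkuwast.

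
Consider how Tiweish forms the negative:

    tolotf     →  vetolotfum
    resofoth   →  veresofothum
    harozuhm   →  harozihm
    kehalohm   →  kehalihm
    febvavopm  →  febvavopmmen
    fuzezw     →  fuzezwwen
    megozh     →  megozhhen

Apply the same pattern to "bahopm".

bahopmmen

harozuhm and febvavopm both end in -m yet inflect differently (harozihm, febvavopmmen), so the final letter is not what conditions the rule; the second-to-last letter is.
"bahopm" has second-to-last letter 'p'. The one such stem in the data (febvavopm → febvavopmmen) doubles the final consonant and adds -en (as do fuzezw, megozh), so the same rule applies.
The other patterns: stems whose second-to-last letter is 't' add ve- … -um around the stem; stems whose second-to-last letter is 'h' change the last vowel to 'i'.
So bahopm → bahopmmen.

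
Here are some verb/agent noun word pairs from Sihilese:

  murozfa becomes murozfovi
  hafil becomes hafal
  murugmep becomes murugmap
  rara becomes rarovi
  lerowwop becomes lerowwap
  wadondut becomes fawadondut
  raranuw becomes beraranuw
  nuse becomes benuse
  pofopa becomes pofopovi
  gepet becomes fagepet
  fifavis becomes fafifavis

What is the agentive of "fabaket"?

wadondut and raranuw both have last vowel 'u' yet inflect differently (fawadondut, beraranuw), so the last vowel is not what conditions the rule; the final letter is.
"fabaket" ends in -t. The stems ending in -t (gepet → fagepet, wadondut → fawadondut) add the prefix fa-.
So fabaket → fafabaket.

fafabaket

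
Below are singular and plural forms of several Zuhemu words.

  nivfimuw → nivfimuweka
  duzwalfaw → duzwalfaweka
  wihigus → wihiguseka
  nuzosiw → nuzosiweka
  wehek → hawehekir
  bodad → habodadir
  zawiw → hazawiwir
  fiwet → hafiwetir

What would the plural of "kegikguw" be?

kegikguweka

nivfimuw and zawiw both end in -w yet inflect differently (nivfimuweka, hazawiwir), so the final letter is not what conditions the rule; the number of vowels is.
"kegikguw" has 3 vowels. The stems with 3 vowels (nivfimuw → nivfimuweka, duzwalfaw → duzwalfaweka, wihigus → wihiguseka) add -eka.
So kegikguw → kegikguweka.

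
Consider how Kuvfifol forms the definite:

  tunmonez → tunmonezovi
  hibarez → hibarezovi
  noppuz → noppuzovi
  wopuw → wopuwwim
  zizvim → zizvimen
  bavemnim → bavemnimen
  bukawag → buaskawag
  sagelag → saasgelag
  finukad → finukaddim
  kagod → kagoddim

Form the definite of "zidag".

sagelag and finukad both have last vowel 'a' yet inflect differently (saasgelag, finukaddim), so the last vowel is not what conditions the rule; the final letter is.
"zidag" ends in -g. The stems ending in -g (sagelag → saasgelag, bukawag → buaskawag) insert -as- after the first vowel.
The other patterns: stems ending in -m add -en; stems ending in -z add -ovi; stems ending in -d or -w double the final consonant and add -im.
So zidag → ziasdag.

ziasdag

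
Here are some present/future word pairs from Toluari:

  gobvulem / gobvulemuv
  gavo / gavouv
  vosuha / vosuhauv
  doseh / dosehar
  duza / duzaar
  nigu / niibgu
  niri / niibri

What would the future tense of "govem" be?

govemuv

"govem" begins with g-. The stems beginning with g- (gobvulem → gobvulemuv, gavo → gavouv) add -uv.
The other patterns: stems beginning with d- add -ar; stems beginning with n- insert -ib- after the first vowel.
So govem → govemuv.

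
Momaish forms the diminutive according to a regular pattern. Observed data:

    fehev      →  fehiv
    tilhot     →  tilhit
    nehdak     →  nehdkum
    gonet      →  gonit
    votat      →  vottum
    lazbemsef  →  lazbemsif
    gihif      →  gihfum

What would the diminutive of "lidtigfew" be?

"lidtigfew" has last vowel 'e'. The stems whose last vowel is 'e' (lazbemsef → lazbemsif, fehev → fehiv, gonet → gonit) change the last vowel to 'i'.
So lidtigfew → lidtigfiw.

lidtigfiw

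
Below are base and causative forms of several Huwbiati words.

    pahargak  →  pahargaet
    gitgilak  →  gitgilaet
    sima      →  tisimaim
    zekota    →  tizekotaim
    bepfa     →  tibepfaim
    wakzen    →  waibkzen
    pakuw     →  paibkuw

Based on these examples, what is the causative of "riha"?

tirihaim

"riha" ends in -a. The stems ending in -a (sima → tisimaim, zekota → tizekotaim, bepfa → tibepfaim) add ti- … -im around the stem.
The other patterns: stems ending in -k drop the final letter and add -et; stems ending in -n or -w insert -ib- after the first vowel.
So riha → tirihaim.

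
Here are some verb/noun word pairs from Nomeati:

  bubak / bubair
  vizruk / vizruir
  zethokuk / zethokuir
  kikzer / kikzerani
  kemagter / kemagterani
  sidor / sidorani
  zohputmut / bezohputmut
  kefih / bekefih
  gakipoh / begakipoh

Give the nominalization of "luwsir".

vizruk and zohputmut both have last vowel 'u' yet inflect differently (vizruir, bezohputmut), so the last vowel is not what conditions the rule; the final letter is.
"luwsir" ends in -r. The stems ending in -r (kikzer → kikzerani, kemagter → kemagterani, sidor → sidorani) add -ani.
The other patterns: stems ending in -k drop the final letter and add -ir; stems ending in -h or -t add the prefix be-.
So luwsir → luwsirani.

luwsirani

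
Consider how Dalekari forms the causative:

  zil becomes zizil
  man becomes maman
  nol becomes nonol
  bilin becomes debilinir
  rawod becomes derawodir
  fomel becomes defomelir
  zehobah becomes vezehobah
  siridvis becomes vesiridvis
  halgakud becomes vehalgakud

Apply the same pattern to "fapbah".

defapbahir

man and bilin both end in -n yet inflect differently (maman, debilinir), so the final letter is not what conditions the rule; the number of vowels is.
"fapbah" has 2 vowels. The stems with 2 vowels (bilin → debilinir, rawod → derawodir, fomel → defomelir) add de- … -ir around the stem.
So fapbah → defapbahir.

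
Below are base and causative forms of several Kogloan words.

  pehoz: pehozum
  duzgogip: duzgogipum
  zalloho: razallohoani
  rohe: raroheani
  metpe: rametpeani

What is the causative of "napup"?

napupum

pehoz and zalloho both have last vowel 'o' yet inflect differently (pehozum, razallohoani), so the last vowel is not what conditions the rule; whether the stem ends in a vowel or a consonant is.
"napup" ends in a consonant. The stems ending in a consonant (pehoz → pehozum, duzgogip → duzgogipum) add -um.
The other pattern: stems ending in a vowel add ra- … -ani around the stem.
So napup → napupum.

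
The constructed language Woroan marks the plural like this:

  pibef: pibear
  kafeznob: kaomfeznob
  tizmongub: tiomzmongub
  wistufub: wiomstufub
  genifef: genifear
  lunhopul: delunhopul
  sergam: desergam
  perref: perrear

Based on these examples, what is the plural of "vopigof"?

"vopigof" ends in -f. The stems ending in -f (perref → perrear, genifef → genifear, pibef → pibear) drop the final letter and add -ar.
So vopigof → vopigoar.

vopigoar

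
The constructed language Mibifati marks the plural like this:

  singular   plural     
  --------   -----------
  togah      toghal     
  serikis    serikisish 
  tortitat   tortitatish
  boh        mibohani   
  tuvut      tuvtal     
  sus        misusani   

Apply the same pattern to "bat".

boh and togah both end in -h yet inflect differently (mibohani, toghal), so the final letter is not what conditions the rule; the number of vowels is.
"bat" has 1 vowel. The stems with 1 vowel (sus → misusani, boh → mibohani) add mi- … -ani around the stem.
The other patterns: stems with 2 vowels delete the last vowel and add -al; stems with 3 vowels add -ish.
So bat → mibatani.

mibatani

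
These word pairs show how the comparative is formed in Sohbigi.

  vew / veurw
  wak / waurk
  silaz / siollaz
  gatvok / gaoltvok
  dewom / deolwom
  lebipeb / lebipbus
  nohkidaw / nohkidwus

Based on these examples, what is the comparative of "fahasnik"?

"fahasnik" has 3 vowels. The stems with 3 vowels (lebipeb → lebipbus, nohkidaw → nohkidwus) delete the last vowel and add -us.
So fahasnik → fahasnkus.

fahasnkus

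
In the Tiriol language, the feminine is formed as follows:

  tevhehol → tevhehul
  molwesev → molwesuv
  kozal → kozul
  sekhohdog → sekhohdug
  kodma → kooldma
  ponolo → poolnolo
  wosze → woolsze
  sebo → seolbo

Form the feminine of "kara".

kozal and kodma both have last vowel 'a' yet inflect differently (kozul, kooldma), so the last vowel is not what conditions the rule; whether the stem ends in a vowel or a consonant is.
"kara" ends in a vowel. The stems ending in a vowel (kodma → kooldma, ponolo → poolnolo, wosze → woolsze) insert -ol- after the first vowel.
So kara → kaolra.

kaolra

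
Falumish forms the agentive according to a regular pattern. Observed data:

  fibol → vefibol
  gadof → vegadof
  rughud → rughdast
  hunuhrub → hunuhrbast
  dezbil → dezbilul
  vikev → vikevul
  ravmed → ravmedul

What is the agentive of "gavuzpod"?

vegavuzpod

fibol and dezbil both end in -l yet inflect differently (vefibol, dezbilul), so the final letter is not what conditions the rule; the last vowel is.
"gavuzpod" has last vowel 'o'. The stems whose last vowel is 'o' (fibol → vefibol, gadof → vegadof) add the prefix ve-.
The other patterns: stems whose last vowel is 'u' delete the last vowel and add -ast; stems whose last vowel is 'e' or 'i' add -ul.
So gavuzpod → vegavuzpod.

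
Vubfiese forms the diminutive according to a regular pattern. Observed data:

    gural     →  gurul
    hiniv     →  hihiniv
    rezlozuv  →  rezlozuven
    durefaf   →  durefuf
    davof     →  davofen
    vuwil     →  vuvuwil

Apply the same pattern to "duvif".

rezlozuv and hiniv both end in -v yet inflect differently (rezlozuven, hihiniv), so the final letter is not what conditions the rule; the last vowel is.
"duvif" has last vowel 'i'. The stems whose last vowel is 'i' (vuwil → vuvuwil, hiniv → hihiniv) repeat the first consonant+vowel as a prefix.
The other patterns: stems whose last vowel is 'o' or 'u' add -en; stems whose last vowel is 'a' change the last vowel to 'u'.
So duvif → duduvif.

duduvif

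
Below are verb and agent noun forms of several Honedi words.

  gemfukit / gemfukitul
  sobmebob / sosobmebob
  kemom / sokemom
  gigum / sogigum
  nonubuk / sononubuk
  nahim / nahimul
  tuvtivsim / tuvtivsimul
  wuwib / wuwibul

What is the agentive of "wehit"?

wehitul

wuwib and sobmebob both end in -b yet inflect differently (wuwibul, sosobmebob), so the final letter is not what conditions the rule; the last vowel is.
"wehit" has last vowel 'i'. The stems whose last vowel is 'i' (gemfukit → gemfukitul, nahim → nahimul, wuwib → wuwibul) add -ul.
So wehit → wehitul.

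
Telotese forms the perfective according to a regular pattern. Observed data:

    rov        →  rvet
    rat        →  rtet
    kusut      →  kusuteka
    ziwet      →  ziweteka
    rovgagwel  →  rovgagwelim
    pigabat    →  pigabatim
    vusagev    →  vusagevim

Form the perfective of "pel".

rat and kusut both end in -t yet inflect differently (rtet, kusuteka), so the final letter is not what conditions the rule; the number of vowels is.
"pel" has 1 vowel. The stems with 1 vowel (rov → rvet, rat → rtet) delete the last vowel and add -et.
The other patterns: stems with 2 vowels add -eka; stems with 3 vowels add -im.
So pel → plet.

plet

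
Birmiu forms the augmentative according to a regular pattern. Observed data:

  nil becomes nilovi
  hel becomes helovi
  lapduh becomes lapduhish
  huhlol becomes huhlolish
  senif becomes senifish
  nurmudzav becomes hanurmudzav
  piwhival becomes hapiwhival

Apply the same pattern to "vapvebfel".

havapvebfel

nil and huhlol both end in -l yet inflect differently (nilovi, huhlolish), so the final letter is not what conditions the rule; the number of vowels is.
"vapvebfel" has 3 vowels. The stems with 3 vowels (nurmudzav → hanurmudzav, piwhival → hapiwhival) add the prefix ha-.
The other patterns: stems with 1 vowel add -ovi; stems with 2 vowels add -ish.
So vapvebfel → havapvebfel.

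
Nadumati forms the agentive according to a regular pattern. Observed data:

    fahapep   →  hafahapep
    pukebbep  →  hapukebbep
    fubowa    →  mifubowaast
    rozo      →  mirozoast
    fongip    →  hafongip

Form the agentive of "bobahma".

mibobahmaast

fahapep and fubowa both begin with f- yet inflect differently (hafahapep, mifubowaast), so the first letter is not what conditions the rule; whether the stem ends in a vowel or a consonant is.
"bobahma" ends in a vowel. The stems ending in a vowel (fubowa → mifubowaast, rozo → mirozoast) add mi- … -ast around the stem.
The other pattern: stems ending in a consonant add the prefix ha-.
So bobahma → mibobahmaast.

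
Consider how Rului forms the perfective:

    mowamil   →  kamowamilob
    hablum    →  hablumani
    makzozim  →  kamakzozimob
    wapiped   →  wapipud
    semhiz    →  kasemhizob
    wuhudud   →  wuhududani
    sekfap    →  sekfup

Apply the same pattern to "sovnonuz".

sovnonuzani

hablum and makzozim both end in -m yet inflect differently (hablumani, kamakzozimob), so the final letter is not what conditions the rule; the last vowel is.
"sovnonuz" has last vowel 'u'. The stems whose last vowel is 'u' (hablum → hablumani, wuhudud → wuhududani) add -ani.
The other patterns: stems whose last vowel is 'i' add ka- … -ob around the stem; stems whose last vowel is 'a' or 'e' change the last vowel to 'u'.
So sovnonuz → sovnonuzani.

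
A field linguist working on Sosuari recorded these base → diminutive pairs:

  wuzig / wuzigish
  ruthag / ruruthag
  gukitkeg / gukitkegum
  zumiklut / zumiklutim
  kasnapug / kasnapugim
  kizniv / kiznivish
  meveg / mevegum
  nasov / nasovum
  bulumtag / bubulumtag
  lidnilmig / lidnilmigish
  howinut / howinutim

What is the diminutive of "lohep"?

"lohep" has last vowel 'e'. The stems whose last vowel is 'e' (meveg → mevegum, gukitkeg → gukitkegum) add -um.
So lohep → lohepum.

lohepum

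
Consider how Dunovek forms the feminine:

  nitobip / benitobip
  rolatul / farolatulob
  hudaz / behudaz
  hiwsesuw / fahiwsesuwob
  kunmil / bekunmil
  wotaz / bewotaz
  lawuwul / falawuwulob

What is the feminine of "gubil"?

rolatul and kunmil both end in -l yet inflect differently (farolatulob, bekunmil), so the final letter is not what conditions the rule; the last vowel is.
"gubil" has last vowel 'i'. The stems whose last vowel is 'i' (nitobip → benitobip, kunmil → bekunmil) add the prefix be-.
So gubil → begubil.

begubil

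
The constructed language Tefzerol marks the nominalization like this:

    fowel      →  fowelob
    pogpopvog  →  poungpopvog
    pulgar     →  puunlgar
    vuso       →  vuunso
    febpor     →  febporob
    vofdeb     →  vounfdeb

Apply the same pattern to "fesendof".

fesendofob

febpor and pulgar both end in -r yet inflect differently (febporob, puunlgar), so the final letter is not what conditions the rule; the first letter is.
"fesendof" begins with f-. The stems beginning with f- (febpor → febporob, fowel → fowelob) add -ob.
So fesendof → fesendofob.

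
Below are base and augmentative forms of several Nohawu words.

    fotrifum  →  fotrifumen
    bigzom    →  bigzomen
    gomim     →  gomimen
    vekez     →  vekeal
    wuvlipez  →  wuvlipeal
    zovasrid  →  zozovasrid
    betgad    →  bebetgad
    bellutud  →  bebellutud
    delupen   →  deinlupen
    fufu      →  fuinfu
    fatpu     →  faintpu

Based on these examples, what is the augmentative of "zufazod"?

"zufazod" ends in -d. The stems ending in -d (zovasrid → zozovasrid, betgad → bebetgad, bellutud → bebellutud) repeat the first consonant+vowel as a prefix.
So zufazod → zuzufazod.

zuzufazod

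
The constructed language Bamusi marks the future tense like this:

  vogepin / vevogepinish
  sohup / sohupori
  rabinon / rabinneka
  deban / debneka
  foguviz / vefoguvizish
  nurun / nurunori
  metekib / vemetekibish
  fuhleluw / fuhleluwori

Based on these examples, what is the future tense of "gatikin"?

vegatikinish

"gatikin" has last vowel 'i'. The stems whose last vowel is 'i' (vogepin → vevogepinish, metekib → vemetekibish, foguviz → vefoguvizish) add ve- … -ish around the stem.
The other patterns: stems whose last vowel is 'u' add -ori; stems whose last vowel is 'a' or 'o' delete the last vowel and add -eka.
So gatikin → vegatikinish.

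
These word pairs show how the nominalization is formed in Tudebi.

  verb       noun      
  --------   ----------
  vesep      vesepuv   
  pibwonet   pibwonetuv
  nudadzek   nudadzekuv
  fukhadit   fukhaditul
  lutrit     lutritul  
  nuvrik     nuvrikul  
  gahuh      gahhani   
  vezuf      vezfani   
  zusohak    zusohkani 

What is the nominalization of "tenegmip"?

tenegmipul

pibwonet and fukhadit both end in -t yet inflect differently (pibwonetuv, fukhaditul), so the final letter is not what conditions the rule; the last vowel is.
"tenegmip" has last vowel 'i'. The stems whose last vowel is 'i' (fukhadit → fukhaditul, lutrit → lutritul, nuvrik → nuvrikul) add -ul.
So tenegmip → tenegmipul.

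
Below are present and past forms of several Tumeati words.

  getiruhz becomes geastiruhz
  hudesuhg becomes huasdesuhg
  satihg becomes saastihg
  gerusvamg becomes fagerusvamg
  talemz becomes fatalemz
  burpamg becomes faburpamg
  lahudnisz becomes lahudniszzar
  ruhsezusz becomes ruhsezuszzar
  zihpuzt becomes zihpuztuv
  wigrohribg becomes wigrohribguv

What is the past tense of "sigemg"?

"sigemg" has second-to-last letter 'm'. The stems whose second-to-last letter is 'm' (gerusvamg → fagerusvamg, talemz → fatalemz, burpamg → faburpamg) add the prefix fa-.
The other patterns: stems whose second-to-last letter is 'h' insert -as- after the first vowel; stems whose second-to-last letter is 's' double the final consonant and add -ar; stems whose second-to-last letter is 'b' or 'z' add -uv.
So sigemg → fasigemg.

fasigemg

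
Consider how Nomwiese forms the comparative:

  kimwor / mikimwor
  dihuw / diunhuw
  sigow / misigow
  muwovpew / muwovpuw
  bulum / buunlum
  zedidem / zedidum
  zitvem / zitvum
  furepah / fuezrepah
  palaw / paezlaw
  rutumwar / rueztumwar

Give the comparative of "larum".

palaw and muwovpew both end in -w yet inflect differently (paezlaw, muwovpuw), so the final letter is not what conditions the rule; the last vowel is.
"larum" has last vowel 'u'. The stems whose last vowel is 'u' (dihuw → diunhuw, bulum → buunlum) insert -un- after the first vowel.
So larum → launrum.

launrum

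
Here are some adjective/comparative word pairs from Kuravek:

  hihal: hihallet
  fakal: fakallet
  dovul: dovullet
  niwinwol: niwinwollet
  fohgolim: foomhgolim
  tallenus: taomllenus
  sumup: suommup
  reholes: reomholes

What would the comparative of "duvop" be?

dovul and tallenus both have last vowel 'u' yet inflect differently (dovullet, taomllenus), so the last vowel is not what conditions the rule; the final letter is.
"duvop" ends in -p. The one such stem in the data (sumup → suommup) inserts -om- after the first vowel (as do fohgolim, tallenus), so the same rule applies.
The other pattern: stems ending in -l double the final consonant and add -et.
So duvop → duomvop.

duomvop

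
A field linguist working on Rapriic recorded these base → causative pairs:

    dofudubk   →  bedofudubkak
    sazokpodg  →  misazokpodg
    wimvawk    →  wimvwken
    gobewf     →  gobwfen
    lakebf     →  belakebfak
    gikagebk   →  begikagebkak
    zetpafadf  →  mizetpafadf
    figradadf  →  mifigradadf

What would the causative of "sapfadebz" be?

"sapfadebz" has second-to-last letter 'b'. The stems whose second-to-last letter is 'b' (lakebf → belakebfak, dofudubk → bedofudubkak, gikagebk → begikagebkak) add be- … -ak around the stem.
So sapfadebz → besapfadebzak.

besapfadebzak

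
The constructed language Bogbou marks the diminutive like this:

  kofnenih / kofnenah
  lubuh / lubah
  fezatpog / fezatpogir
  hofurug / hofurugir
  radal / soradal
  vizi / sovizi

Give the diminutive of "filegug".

filegugir

"filegug" ends in -g. The stems ending in -g (fezatpog → fezatpogir, hofurug → hofurugir) add -ir.
The other patterns: stems ending in -h change the last vowel to 'a'; stems ending in -i or -l add the prefix so-.
So filegug → filegugir.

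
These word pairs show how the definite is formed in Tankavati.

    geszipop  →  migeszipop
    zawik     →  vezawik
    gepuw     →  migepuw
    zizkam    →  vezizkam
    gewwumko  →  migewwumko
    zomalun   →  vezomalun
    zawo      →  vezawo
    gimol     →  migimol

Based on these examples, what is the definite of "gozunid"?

migozunid

zawo and gewwumko both end in -o yet inflect differently (vezawo, migewwumko), so the final letter is not what conditions the rule; the first letter is.
"gozunid" begins with g-. The stems beginning with g- (geszipop → migeszipop, gimol → migimol, gepuw → migepuw) add the prefix mi-.
So gozunid → migozunid.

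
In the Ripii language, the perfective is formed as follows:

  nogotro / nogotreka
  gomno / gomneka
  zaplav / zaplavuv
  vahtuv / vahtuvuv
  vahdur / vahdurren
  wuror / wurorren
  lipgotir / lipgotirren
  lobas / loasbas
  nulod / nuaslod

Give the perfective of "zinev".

vahtuv and vahdur both have last vowel 'u' yet inflect differently (vahtuvuv, vahdurren), so the last vowel is not what conditions the rule; the final letter is.
"zinev" ends in -v. The stems ending in -v (zaplav → zaplavuv, vahtuv → vahtuvuv) add -uv.
So zinev → zinevuv.

zinevuv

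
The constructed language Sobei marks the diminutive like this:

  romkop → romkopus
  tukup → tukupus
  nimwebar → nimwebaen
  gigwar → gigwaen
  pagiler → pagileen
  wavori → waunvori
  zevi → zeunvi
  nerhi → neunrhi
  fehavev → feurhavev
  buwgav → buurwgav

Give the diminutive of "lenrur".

lenruen

"lenrur" ends in -r. The stems ending in -r (nimwebar → nimwebaen, gigwar → gigwaen, pagiler → pagileen) drop the final letter and add -en.
So lenrur → lenruen.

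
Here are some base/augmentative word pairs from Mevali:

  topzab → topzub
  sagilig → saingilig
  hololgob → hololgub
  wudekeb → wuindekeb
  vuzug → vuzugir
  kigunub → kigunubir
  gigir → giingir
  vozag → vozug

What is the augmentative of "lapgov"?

"lapgov" has last vowel 'o'. The one such stem in the data (hololgob → hololgub) changes the last vowel to 'u' (as do topzab, vozag), so the same rule applies.
So lapgov → lapguv.

lapguv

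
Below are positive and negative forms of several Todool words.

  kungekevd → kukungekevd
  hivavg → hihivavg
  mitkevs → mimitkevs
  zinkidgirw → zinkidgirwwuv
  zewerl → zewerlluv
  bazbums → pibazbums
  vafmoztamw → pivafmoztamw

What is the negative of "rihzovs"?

mitkevs and bazbums both end in -s yet inflect differently (mimitkevs, pibazbums), so the final letter is not what conditions the rule; the second-to-last letter is.
"rihzovs" has second-to-last letter 'v'. The stems whose second-to-last letter is 'v' (kungekevd → kukungekevd, hivavg → hihivavg, mitkevs → mimitkevs) repeat the first consonant+vowel as a prefix.
The other patterns: stems whose second-to-last letter is 'r' double the final consonant and add -uv; stems whose second-to-last letter is 'm' add the prefix pi-.
So rihzovs → ririhzovs.

ririhzovs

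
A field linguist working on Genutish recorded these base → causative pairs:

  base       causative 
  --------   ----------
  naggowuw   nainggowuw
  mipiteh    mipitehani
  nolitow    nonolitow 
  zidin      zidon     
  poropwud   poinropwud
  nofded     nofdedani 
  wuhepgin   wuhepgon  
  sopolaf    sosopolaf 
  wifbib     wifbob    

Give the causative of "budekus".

buindekus

poropwud and nofded both end in -d yet inflect differently (poinropwud, nofdedani), so the final letter is not what conditions the rule; the last vowel is.
"budekus" has last vowel 'u'. The stems whose last vowel is 'u' (poropwud → poinropwud, naggowuw → nainggowuw) insert -in- after the first vowel.
So budekus → buindekus.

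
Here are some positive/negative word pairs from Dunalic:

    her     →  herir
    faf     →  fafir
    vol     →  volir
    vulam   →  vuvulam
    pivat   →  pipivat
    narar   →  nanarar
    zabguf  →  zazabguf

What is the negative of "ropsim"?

her and narar both end in -r yet inflect differently (herir, nanarar), so the final letter is not what conditions the rule; the number of vowels is.
"ropsim" has 2 vowels. The stems with 2 vowels (vulam → vuvulam, pivat → pipivat, narar → nanarar) repeat the first consonant+vowel as a prefix.
The other pattern: stems with 1 vowel add -ir.
So ropsim → roropsim.

roropsim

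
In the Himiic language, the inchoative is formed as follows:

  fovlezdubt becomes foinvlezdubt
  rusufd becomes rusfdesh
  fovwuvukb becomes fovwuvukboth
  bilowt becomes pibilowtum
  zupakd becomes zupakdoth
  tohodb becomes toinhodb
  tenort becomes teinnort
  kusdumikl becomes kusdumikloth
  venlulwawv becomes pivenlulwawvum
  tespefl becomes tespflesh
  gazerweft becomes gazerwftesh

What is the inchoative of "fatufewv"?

pifatufewvum

kusdumikl and tespefl both end in -l yet inflect differently (kusdumikloth, tespflesh), so the final letter is not what conditions the rule; the second-to-last letter is.
"fatufewv" has second-to-last letter 'w'. The stems whose second-to-last letter is 'w' (venlulwawv → pivenlulwawvum, bilowt → pibilowtum) add pi- … -um around the stem.
The other patterns: stems whose second-to-last letter is 'k' add -oth; stems whose second-to-last letter is 'f' delete the last vowel and add -esh; stems whose second-to-last letter is 'b', 'd' or 'r' insert -in- after the first vowel.
So fatufewv → pifatufewvum.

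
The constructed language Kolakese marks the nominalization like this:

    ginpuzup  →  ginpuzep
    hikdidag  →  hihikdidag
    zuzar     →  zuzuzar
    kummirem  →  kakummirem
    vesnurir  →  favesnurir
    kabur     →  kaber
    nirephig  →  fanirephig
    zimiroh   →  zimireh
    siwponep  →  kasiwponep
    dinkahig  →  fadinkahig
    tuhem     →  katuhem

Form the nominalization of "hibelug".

hibeleg

"hibelug" has last vowel 'u'. The stems whose last vowel is 'u' (kabur → kaber, ginpuzup → ginpuzep) change the last vowel to 'e'.
The other patterns: stems whose last vowel is 'a' repeat the first consonant+vowel as a prefix; stems whose last vowel is 'i' add the prefix fa-; stems whose last vowel is 'e' add the prefix ka-.
So hibelug → hibeleg.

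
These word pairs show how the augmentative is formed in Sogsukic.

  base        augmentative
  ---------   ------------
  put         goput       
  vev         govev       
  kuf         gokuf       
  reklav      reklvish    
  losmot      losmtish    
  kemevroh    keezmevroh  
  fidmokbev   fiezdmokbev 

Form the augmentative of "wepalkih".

weezpalkih

"wepalkih" has 3 vowels. The stems with 3 vowels (kemevroh → keezmevroh, fidmokbev → fiezdmokbev) insert -ez- after the first vowel.
So wepalkih → weezpalkih.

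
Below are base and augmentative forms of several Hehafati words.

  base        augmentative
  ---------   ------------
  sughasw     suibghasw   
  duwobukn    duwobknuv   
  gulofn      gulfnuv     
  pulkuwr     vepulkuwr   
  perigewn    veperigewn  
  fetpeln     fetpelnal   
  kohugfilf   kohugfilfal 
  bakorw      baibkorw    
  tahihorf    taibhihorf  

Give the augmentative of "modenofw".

perigewn and fetpeln both end in -n yet inflect differently (veperigewn, fetpelnal), so the final letter is not what conditions the rule; the second-to-last letter is.
"modenofw" has second-to-last letter 'f'. The one such stem in the data (gulofn → gulfnuv) deletes the last vowel and adds -uv (as does duwobukn), so the same rule applies.
The other patterns: stems whose second-to-last letter is 'w' add the prefix ve-; stems whose second-to-last letter is 'l' add -al; stems whose second-to-last letter is 'r' or 's' insert -ib- after the first vowel.
So modenofw → modenfwuv.

modenfwuv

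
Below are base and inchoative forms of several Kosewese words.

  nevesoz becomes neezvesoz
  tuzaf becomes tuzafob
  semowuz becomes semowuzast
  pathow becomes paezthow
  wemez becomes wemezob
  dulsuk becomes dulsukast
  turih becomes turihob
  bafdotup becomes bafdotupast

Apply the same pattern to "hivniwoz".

semowuz and nevesoz both end in -z yet inflect differently (semowuzast, neezvesoz), so the final letter is not what conditions the rule; the last vowel is.
"hivniwoz" has last vowel 'o'. The stems whose last vowel is 'o' (pathow → paezthow, nevesoz → neezvesoz) insert -ez- after the first vowel.
The other patterns: stems whose last vowel is 'u' add -ast; stems whose last vowel is 'a', 'e' or 'i' add -ob.
So hivniwoz → hiezvniwoz.

hiezvniwoz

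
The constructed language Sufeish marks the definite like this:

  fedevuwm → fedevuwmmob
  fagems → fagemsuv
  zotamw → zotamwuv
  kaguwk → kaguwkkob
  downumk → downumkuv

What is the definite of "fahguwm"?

kaguwk and downumk both end in -k yet inflect differently (kaguwkkob, downumkuv), so the final letter is not what conditions the rule; the second-to-last letter is.
"fahguwm" has second-to-last letter 'w'. The stems whose second-to-last letter is 'w' (fedevuwm → fedevuwmmob, kaguwk → kaguwkkob) double the final consonant and add -ob.
So fahguwm → fahguwmmob.

fahguwmmob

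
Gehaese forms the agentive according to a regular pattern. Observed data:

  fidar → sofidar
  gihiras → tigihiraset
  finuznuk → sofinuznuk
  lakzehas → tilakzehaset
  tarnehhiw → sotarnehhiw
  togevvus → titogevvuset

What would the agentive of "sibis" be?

tisibiset

gihiras and fidar both have last vowel 'a' yet inflect differently (tigihiraset, sofidar), so the last vowel is not what conditions the rule; the final letter is.
"sibis" ends in -s. The stems ending in -s (gihiras → tigihiraset, togevvus → titogevvuset, lakzehas → tilakzehaset) add ti- … -et around the stem.
So sibis → tisibiset.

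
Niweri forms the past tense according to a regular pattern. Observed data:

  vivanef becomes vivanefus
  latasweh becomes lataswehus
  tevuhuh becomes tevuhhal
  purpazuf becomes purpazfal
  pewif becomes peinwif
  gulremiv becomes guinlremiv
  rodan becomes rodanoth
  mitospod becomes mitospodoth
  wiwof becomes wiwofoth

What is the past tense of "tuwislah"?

latasweh and tevuhuh both end in -h yet inflect differently (lataswehus, tevuhhal), so the final letter is not what conditions the rule; the last vowel is.
"tuwislah" has last vowel 'a'. The one such stem in the data (rodan → rodanoth) adds -oth, so the same rule applies.
The other patterns: stems whose last vowel is 'e' add -us; stems whose last vowel is 'u' delete the last vowel and add -al; stems whose last vowel is 'i' insert -in- after the first vowel.
So tuwislah → tuwislahoth.

tuwislahoth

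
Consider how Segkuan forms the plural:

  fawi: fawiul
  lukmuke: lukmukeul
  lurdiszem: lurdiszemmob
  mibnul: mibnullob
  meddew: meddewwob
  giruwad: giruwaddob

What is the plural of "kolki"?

meddew and lukmuke both have last vowel 'e' yet inflect differently (meddewwob, lukmukeul), so the last vowel is not what conditions the rule; whether the stem ends in a vowel or a consonant is.
"kolki" ends in a vowel. The stems ending in a vowel (lukmuke → lukmukeul, fawi → fawiul) add -ul.
The other pattern: stems ending in a consonant double the final consonant and add -ob.
So kolki → kolkiul.

kolkiul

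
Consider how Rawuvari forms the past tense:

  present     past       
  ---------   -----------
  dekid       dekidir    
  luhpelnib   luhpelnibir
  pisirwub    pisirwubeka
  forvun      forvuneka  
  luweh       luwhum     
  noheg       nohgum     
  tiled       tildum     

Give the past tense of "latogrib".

latogribir

luhpelnib and pisirwub both end in -b yet inflect differently (luhpelnibir, pisirwubeka), so the final letter is not what conditions the rule; the last vowel is.
"latogrib" has last vowel 'i'. The stems whose last vowel is 'i' (dekid → dekidir, luhpelnib → luhpelnibir) add -ir.
The other patterns: stems whose last vowel is 'u' add -eka; stems whose last vowel is 'e' delete the last vowel and add -um.
So latogrib → latogribir.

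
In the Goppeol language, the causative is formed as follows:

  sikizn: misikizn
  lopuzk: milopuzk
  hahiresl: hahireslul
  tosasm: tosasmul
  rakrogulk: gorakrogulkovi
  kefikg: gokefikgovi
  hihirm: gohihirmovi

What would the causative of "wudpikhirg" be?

gowudpikhirgovi

lopuzk and rakrogulk both end in -k yet inflect differently (milopuzk, gorakrogulkovi), so the final letter is not what conditions the rule; the second-to-last letter is.
"wudpikhirg" has second-to-last letter 'r'. The one such stem in the data (hihirm → gohihirmovi) adds go- … -ovi around the stem, so the same rule applies.
The other patterns: stems whose second-to-last letter is 'z' add the prefix mi-; stems whose second-to-last letter is 's' add -ul.
So wudpikhirg → gowudpikhirgovi.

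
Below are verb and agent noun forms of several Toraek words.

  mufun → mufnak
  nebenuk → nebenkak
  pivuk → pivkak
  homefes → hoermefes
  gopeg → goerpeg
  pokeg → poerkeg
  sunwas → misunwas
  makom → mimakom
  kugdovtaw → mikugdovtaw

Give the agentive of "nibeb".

"nibeb" has last vowel 'e'. The stems whose last vowel is 'e' (homefes → hoermefes, gopeg → goerpeg, pokeg → poerkeg) insert -er- after the first vowel.
So nibeb → nierbeb.

nierbeb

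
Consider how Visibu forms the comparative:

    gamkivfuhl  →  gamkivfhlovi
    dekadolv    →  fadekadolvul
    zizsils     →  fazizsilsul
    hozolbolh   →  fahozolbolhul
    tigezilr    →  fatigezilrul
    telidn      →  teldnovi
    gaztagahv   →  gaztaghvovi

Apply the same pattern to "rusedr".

rusdrovi

"rusedr" has second-to-last letter 'd'. The one such stem in the data (telidn → teldnovi) deletes the last vowel and adds -ovi (as do gaztagahv, gamkivfuhl), so the same rule applies.
The other pattern: stems whose second-to-last letter is 'l' add fa- … -ul around the stem.
So rusedr → rusdrovi.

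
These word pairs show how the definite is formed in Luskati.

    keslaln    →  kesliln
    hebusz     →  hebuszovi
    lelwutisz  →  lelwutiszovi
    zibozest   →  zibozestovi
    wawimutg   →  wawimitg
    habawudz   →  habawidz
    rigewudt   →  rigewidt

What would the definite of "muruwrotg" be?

zibozest and rigewudt both end in -t yet inflect differently (zibozestovi, rigewidt), so the final letter is not what conditions the rule; the second-to-last letter is.
"muruwrotg" has second-to-last letter 't'. The one such stem in the data (wawimutg → wawimitg) changes the last vowel to 'i' (as do rigewudt, keslaln), so the same rule applies.
The other pattern: stems whose second-to-last letter is 's' add -ovi.
So muruwrotg → muruwritg.

muruwritg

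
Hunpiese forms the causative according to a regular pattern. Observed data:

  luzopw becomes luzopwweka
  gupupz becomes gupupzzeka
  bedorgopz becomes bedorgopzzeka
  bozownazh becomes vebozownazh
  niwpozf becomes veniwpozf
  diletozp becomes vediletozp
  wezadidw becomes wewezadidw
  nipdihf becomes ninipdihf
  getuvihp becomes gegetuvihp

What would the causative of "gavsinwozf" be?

luzopw and wezadidw both end in -w yet inflect differently (luzopwweka, wewezadidw), so the final letter is not what conditions the rule; the second-to-last letter is.
"gavsinwozf" has second-to-last letter 'z'. The stems whose second-to-last letter is 'z' (bozownazh → vebozownazh, niwpozf → veniwpozf, diletozp → vediletozp) add the prefix ve-.
So gavsinwozf → vegavsinwozf.

vegavsinwozf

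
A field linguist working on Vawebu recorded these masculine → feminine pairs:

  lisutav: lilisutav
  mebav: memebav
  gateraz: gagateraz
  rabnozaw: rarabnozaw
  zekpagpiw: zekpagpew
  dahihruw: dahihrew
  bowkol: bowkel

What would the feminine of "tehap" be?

"tehap" has last vowel 'a'. The stems whose last vowel is 'a' (lisutav → lilisutav, mebav → memebav, gateraz → gagateraz) repeat the first consonant+vowel as a prefix.
The other pattern: stems whose last vowel is 'i', 'o' or 'u' change the last vowel to 'e'.
So tehap → tetehap.

tetehap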